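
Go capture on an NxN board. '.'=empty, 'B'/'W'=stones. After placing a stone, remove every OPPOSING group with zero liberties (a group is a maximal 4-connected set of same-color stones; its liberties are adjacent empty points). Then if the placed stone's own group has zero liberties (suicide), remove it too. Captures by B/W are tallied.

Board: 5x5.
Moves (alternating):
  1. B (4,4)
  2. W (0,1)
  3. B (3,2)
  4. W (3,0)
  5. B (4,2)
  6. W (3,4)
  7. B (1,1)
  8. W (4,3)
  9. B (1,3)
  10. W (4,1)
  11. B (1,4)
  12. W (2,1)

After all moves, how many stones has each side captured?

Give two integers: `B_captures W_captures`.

Move 1: B@(4,4) -> caps B=0 W=0
Move 2: W@(0,1) -> caps B=0 W=0
Move 3: B@(3,2) -> caps B=0 W=0
Move 4: W@(3,0) -> caps B=0 W=0
Move 5: B@(4,2) -> caps B=0 W=0
Move 6: W@(3,4) -> caps B=0 W=0
Move 7: B@(1,1) -> caps B=0 W=0
Move 8: W@(4,3) -> caps B=0 W=1
Move 9: B@(1,3) -> caps B=0 W=1
Move 10: W@(4,1) -> caps B=0 W=1
Move 11: B@(1,4) -> caps B=0 W=1
Move 12: W@(2,1) -> caps B=0 W=1

Answer: 0 1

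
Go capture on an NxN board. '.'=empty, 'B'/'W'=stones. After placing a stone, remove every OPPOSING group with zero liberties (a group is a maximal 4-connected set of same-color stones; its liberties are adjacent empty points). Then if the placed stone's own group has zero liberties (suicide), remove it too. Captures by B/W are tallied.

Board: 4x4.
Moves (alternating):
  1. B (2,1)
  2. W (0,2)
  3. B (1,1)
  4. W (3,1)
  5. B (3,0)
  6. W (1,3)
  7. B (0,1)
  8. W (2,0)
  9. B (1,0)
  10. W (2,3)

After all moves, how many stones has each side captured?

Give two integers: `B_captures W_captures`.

Answer: 0 1

Derivation:
Move 1: B@(2,1) -> caps B=0 W=0
Move 2: W@(0,2) -> caps B=0 W=0
Move 3: B@(1,1) -> caps B=0 W=0
Move 4: W@(3,1) -> caps B=0 W=0
Move 5: B@(3,0) -> caps B=0 W=0
Move 6: W@(1,3) -> caps B=0 W=0
Move 7: B@(0,1) -> caps B=0 W=0
Move 8: W@(2,0) -> caps B=0 W=1
Move 9: B@(1,0) -> caps B=0 W=1
Move 10: W@(2,3) -> caps B=0 W=1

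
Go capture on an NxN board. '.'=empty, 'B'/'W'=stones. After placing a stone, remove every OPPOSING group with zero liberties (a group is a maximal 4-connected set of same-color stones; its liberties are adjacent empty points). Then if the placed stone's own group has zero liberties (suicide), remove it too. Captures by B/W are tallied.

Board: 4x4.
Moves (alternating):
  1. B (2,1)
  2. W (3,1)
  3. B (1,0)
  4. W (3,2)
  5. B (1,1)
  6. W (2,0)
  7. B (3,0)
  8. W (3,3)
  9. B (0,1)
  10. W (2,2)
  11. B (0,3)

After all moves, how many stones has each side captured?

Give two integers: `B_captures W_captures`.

Move 1: B@(2,1) -> caps B=0 W=0
Move 2: W@(3,1) -> caps B=0 W=0
Move 3: B@(1,0) -> caps B=0 W=0
Move 4: W@(3,2) -> caps B=0 W=0
Move 5: B@(1,1) -> caps B=0 W=0
Move 6: W@(2,0) -> caps B=0 W=0
Move 7: B@(3,0) -> caps B=1 W=0
Move 8: W@(3,3) -> caps B=1 W=0
Move 9: B@(0,1) -> caps B=1 W=0
Move 10: W@(2,2) -> caps B=1 W=0
Move 11: B@(0,3) -> caps B=1 W=0

Answer: 1 0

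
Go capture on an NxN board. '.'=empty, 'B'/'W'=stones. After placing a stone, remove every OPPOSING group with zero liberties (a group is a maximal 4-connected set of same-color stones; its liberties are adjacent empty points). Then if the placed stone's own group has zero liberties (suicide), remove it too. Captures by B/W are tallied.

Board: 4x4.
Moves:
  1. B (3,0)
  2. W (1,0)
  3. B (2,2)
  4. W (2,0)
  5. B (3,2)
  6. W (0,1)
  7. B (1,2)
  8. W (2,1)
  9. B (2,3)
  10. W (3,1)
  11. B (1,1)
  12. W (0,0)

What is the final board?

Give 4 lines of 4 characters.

Move 1: B@(3,0) -> caps B=0 W=0
Move 2: W@(1,0) -> caps B=0 W=0
Move 3: B@(2,2) -> caps B=0 W=0
Move 4: W@(2,0) -> caps B=0 W=0
Move 5: B@(3,2) -> caps B=0 W=0
Move 6: W@(0,1) -> caps B=0 W=0
Move 7: B@(1,2) -> caps B=0 W=0
Move 8: W@(2,1) -> caps B=0 W=0
Move 9: B@(2,3) -> caps B=0 W=0
Move 10: W@(3,1) -> caps B=0 W=1
Move 11: B@(1,1) -> caps B=0 W=1
Move 12: W@(0,0) -> caps B=0 W=1

Answer: WW..
WBB.
WWBB
.WB.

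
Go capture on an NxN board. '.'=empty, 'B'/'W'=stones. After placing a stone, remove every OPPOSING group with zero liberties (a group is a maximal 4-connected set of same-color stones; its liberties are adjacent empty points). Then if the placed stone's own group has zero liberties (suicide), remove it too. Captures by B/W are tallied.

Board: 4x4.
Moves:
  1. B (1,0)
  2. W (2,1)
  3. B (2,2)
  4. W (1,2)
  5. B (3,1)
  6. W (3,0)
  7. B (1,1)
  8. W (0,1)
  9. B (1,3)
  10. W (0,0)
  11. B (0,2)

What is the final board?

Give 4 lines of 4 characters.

Answer: ..B.
BB.B
.WB.
WB..

Derivation:
Move 1: B@(1,0) -> caps B=0 W=0
Move 2: W@(2,1) -> caps B=0 W=0
Move 3: B@(2,2) -> caps B=0 W=0
Move 4: W@(1,2) -> caps B=0 W=0
Move 5: B@(3,1) -> caps B=0 W=0
Move 6: W@(3,0) -> caps B=0 W=0
Move 7: B@(1,1) -> caps B=0 W=0
Move 8: W@(0,1) -> caps B=0 W=0
Move 9: B@(1,3) -> caps B=0 W=0
Move 10: W@(0,0) -> caps B=0 W=0
Move 11: B@(0,2) -> caps B=3 W=0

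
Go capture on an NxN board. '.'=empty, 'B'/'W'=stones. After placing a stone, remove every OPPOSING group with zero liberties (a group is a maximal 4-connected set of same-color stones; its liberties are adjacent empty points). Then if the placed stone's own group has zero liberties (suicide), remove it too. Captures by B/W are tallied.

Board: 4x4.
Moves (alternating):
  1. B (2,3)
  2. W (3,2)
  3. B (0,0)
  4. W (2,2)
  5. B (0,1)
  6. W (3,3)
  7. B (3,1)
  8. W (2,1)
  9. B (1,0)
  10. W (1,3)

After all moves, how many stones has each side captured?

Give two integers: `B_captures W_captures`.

Move 1: B@(2,3) -> caps B=0 W=0
Move 2: W@(3,2) -> caps B=0 W=0
Move 3: B@(0,0) -> caps B=0 W=0
Move 4: W@(2,2) -> caps B=0 W=0
Move 5: B@(0,1) -> caps B=0 W=0
Move 6: W@(3,3) -> caps B=0 W=0
Move 7: B@(3,1) -> caps B=0 W=0
Move 8: W@(2,1) -> caps B=0 W=0
Move 9: B@(1,0) -> caps B=0 W=0
Move 10: W@(1,3) -> caps B=0 W=1

Answer: 0 1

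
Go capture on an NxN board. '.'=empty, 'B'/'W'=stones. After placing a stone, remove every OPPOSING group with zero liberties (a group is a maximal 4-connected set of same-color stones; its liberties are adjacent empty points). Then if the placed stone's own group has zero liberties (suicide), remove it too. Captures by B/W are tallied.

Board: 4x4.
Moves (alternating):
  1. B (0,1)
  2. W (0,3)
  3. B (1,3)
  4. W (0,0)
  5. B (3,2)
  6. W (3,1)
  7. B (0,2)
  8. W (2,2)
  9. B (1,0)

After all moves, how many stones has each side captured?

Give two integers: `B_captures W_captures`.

Move 1: B@(0,1) -> caps B=0 W=0
Move 2: W@(0,3) -> caps B=0 W=0
Move 3: B@(1,3) -> caps B=0 W=0
Move 4: W@(0,0) -> caps B=0 W=0
Move 5: B@(3,2) -> caps B=0 W=0
Move 6: W@(3,1) -> caps B=0 W=0
Move 7: B@(0,2) -> caps B=1 W=0
Move 8: W@(2,2) -> caps B=1 W=0
Move 9: B@(1,0) -> caps B=2 W=0

Answer: 2 0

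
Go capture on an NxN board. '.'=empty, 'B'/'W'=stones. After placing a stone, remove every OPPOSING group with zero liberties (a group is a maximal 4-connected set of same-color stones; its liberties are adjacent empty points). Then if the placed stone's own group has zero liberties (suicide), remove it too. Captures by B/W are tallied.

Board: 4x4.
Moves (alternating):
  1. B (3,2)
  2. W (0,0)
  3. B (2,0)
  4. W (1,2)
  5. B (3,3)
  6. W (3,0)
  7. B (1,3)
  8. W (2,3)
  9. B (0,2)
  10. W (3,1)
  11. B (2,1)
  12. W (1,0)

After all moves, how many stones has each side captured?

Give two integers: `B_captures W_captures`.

Move 1: B@(3,2) -> caps B=0 W=0
Move 2: W@(0,0) -> caps B=0 W=0
Move 3: B@(2,0) -> caps B=0 W=0
Move 4: W@(1,2) -> caps B=0 W=0
Move 5: B@(3,3) -> caps B=0 W=0
Move 6: W@(3,0) -> caps B=0 W=0
Move 7: B@(1,3) -> caps B=0 W=0
Move 8: W@(2,3) -> caps B=0 W=0
Move 9: B@(0,2) -> caps B=0 W=0
Move 10: W@(3,1) -> caps B=0 W=0
Move 11: B@(2,1) -> caps B=2 W=0
Move 12: W@(1,0) -> caps B=2 W=0

Answer: 2 0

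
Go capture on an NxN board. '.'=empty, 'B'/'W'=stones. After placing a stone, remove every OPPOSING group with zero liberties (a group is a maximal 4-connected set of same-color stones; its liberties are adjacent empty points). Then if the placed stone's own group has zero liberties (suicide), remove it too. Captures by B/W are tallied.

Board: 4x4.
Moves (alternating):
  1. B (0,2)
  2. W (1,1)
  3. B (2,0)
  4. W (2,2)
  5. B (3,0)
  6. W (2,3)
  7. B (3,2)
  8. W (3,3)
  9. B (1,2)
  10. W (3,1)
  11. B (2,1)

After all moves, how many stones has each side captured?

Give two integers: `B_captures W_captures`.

Move 1: B@(0,2) -> caps B=0 W=0
Move 2: W@(1,1) -> caps B=0 W=0
Move 3: B@(2,0) -> caps B=0 W=0
Move 4: W@(2,2) -> caps B=0 W=0
Move 5: B@(3,0) -> caps B=0 W=0
Move 6: W@(2,3) -> caps B=0 W=0
Move 7: B@(3,2) -> caps B=0 W=0
Move 8: W@(3,3) -> caps B=0 W=0
Move 9: B@(1,2) -> caps B=0 W=0
Move 10: W@(3,1) -> caps B=0 W=1
Move 11: B@(2,1) -> caps B=0 W=1

Answer: 0 1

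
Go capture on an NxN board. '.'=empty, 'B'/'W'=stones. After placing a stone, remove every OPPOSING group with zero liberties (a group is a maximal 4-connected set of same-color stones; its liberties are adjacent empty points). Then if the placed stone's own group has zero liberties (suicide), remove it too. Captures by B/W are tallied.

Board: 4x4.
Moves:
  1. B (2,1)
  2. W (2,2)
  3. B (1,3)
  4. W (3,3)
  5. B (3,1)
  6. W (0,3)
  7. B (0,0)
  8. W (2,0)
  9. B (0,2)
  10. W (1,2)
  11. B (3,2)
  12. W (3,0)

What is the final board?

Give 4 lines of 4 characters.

Move 1: B@(2,1) -> caps B=0 W=0
Move 2: W@(2,2) -> caps B=0 W=0
Move 3: B@(1,3) -> caps B=0 W=0
Move 4: W@(3,3) -> caps B=0 W=0
Move 5: B@(3,1) -> caps B=0 W=0
Move 6: W@(0,3) -> caps B=0 W=0
Move 7: B@(0,0) -> caps B=0 W=0
Move 8: W@(2,0) -> caps B=0 W=0
Move 9: B@(0,2) -> caps B=1 W=0
Move 10: W@(1,2) -> caps B=1 W=0
Move 11: B@(3,2) -> caps B=1 W=0
Move 12: W@(3,0) -> caps B=1 W=0

Answer: B.B.
..WB
WBW.
WBBW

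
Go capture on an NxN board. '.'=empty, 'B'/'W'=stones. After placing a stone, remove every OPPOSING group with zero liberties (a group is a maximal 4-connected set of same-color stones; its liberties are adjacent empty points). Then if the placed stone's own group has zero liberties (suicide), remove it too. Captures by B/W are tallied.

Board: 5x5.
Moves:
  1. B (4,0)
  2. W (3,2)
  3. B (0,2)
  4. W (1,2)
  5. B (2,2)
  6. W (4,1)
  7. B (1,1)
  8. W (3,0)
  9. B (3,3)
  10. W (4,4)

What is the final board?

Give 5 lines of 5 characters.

Move 1: B@(4,0) -> caps B=0 W=0
Move 2: W@(3,2) -> caps B=0 W=0
Move 3: B@(0,2) -> caps B=0 W=0
Move 4: W@(1,2) -> caps B=0 W=0
Move 5: B@(2,2) -> caps B=0 W=0
Move 6: W@(4,1) -> caps B=0 W=0
Move 7: B@(1,1) -> caps B=0 W=0
Move 8: W@(3,0) -> caps B=0 W=1
Move 9: B@(3,3) -> caps B=0 W=1
Move 10: W@(4,4) -> caps B=0 W=1

Answer: ..B..
.BW..
..B..
W.WB.
.W..W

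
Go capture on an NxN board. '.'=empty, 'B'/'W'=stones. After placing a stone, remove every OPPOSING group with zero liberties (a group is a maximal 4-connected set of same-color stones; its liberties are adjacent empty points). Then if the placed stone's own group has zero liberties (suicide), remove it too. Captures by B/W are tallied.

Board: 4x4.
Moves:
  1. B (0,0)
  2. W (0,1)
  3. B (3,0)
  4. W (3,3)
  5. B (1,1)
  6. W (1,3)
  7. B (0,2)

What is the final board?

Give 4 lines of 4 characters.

Answer: B.B.
.B.W
....
B..W

Derivation:
Move 1: B@(0,0) -> caps B=0 W=0
Move 2: W@(0,1) -> caps B=0 W=0
Move 3: B@(3,0) -> caps B=0 W=0
Move 4: W@(3,3) -> caps B=0 W=0
Move 5: B@(1,1) -> caps B=0 W=0
Move 6: W@(1,3) -> caps B=0 W=0
Move 7: B@(0,2) -> caps B=1 W=0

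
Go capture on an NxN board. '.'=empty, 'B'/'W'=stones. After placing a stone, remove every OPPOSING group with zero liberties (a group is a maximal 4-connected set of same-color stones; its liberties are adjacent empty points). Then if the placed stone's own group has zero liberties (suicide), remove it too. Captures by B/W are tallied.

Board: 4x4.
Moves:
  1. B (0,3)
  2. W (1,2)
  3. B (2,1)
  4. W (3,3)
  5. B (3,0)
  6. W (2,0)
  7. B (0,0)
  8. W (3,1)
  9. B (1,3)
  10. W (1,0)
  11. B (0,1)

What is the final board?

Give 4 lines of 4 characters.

Answer: BB.B
W.WB
WB..
.W.W

Derivation:
Move 1: B@(0,3) -> caps B=0 W=0
Move 2: W@(1,2) -> caps B=0 W=0
Move 3: B@(2,1) -> caps B=0 W=0
Move 4: W@(3,3) -> caps B=0 W=0
Move 5: B@(3,0) -> caps B=0 W=0
Move 6: W@(2,0) -> caps B=0 W=0
Move 7: B@(0,0) -> caps B=0 W=0
Move 8: W@(3,1) -> caps B=0 W=1
Move 9: B@(1,3) -> caps B=0 W=1
Move 10: W@(1,0) -> caps B=0 W=1
Move 11: B@(0,1) -> caps B=0 W=1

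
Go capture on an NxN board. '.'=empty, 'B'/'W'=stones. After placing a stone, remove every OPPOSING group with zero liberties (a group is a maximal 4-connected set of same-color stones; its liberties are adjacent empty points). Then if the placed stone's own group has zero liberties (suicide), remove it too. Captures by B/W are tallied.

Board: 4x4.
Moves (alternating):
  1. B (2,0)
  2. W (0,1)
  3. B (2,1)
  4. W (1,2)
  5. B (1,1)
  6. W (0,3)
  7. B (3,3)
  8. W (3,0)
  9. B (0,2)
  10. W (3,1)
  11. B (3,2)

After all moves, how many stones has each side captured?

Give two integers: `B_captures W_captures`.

Answer: 2 0

Derivation:
Move 1: B@(2,0) -> caps B=0 W=0
Move 2: W@(0,1) -> caps B=0 W=0
Move 3: B@(2,1) -> caps B=0 W=0
Move 4: W@(1,2) -> caps B=0 W=0
Move 5: B@(1,1) -> caps B=0 W=0
Move 6: W@(0,3) -> caps B=0 W=0
Move 7: B@(3,3) -> caps B=0 W=0
Move 8: W@(3,0) -> caps B=0 W=0
Move 9: B@(0,2) -> caps B=0 W=0
Move 10: W@(3,1) -> caps B=0 W=0
Move 11: B@(3,2) -> caps B=2 W=0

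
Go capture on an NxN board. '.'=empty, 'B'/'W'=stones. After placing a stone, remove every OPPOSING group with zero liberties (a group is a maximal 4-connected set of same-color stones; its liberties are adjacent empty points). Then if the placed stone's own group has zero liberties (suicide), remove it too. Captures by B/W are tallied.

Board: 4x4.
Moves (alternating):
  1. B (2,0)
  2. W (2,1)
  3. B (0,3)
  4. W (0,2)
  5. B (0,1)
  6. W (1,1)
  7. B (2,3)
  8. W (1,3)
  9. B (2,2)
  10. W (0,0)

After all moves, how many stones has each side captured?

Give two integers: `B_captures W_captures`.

Move 1: B@(2,0) -> caps B=0 W=0
Move 2: W@(2,1) -> caps B=0 W=0
Move 3: B@(0,3) -> caps B=0 W=0
Move 4: W@(0,2) -> caps B=0 W=0
Move 5: B@(0,1) -> caps B=0 W=0
Move 6: W@(1,1) -> caps B=0 W=0
Move 7: B@(2,3) -> caps B=0 W=0
Move 8: W@(1,3) -> caps B=0 W=1
Move 9: B@(2,2) -> caps B=0 W=1
Move 10: W@(0,0) -> caps B=0 W=2

Answer: 0 2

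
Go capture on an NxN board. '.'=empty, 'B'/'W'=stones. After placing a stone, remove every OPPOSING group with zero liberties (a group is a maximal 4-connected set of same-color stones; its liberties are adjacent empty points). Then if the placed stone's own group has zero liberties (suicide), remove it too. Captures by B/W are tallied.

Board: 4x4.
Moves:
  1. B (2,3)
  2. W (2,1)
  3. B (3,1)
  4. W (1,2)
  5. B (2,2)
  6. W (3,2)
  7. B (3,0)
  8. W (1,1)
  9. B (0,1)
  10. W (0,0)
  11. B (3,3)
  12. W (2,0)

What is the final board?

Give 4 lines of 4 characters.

Move 1: B@(2,3) -> caps B=0 W=0
Move 2: W@(2,1) -> caps B=0 W=0
Move 3: B@(3,1) -> caps B=0 W=0
Move 4: W@(1,2) -> caps B=0 W=0
Move 5: B@(2,2) -> caps B=0 W=0
Move 6: W@(3,2) -> caps B=0 W=0
Move 7: B@(3,0) -> caps B=0 W=0
Move 8: W@(1,1) -> caps B=0 W=0
Move 9: B@(0,1) -> caps B=0 W=0
Move 10: W@(0,0) -> caps B=0 W=0
Move 11: B@(3,3) -> caps B=1 W=0
Move 12: W@(2,0) -> caps B=1 W=0

Answer: WB..
.WW.
WWBB
BB.B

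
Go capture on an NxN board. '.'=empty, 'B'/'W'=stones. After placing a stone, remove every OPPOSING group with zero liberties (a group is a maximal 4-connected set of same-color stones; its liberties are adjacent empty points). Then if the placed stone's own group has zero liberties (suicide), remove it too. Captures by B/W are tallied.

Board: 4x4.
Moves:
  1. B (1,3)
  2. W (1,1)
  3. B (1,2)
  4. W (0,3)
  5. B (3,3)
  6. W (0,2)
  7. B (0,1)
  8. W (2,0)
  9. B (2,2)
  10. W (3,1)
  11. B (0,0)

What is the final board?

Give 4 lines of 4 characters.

Move 1: B@(1,3) -> caps B=0 W=0
Move 2: W@(1,1) -> caps B=0 W=0
Move 3: B@(1,2) -> caps B=0 W=0
Move 4: W@(0,3) -> caps B=0 W=0
Move 5: B@(3,3) -> caps B=0 W=0
Move 6: W@(0,2) -> caps B=0 W=0
Move 7: B@(0,1) -> caps B=2 W=0
Move 8: W@(2,0) -> caps B=2 W=0
Move 9: B@(2,2) -> caps B=2 W=0
Move 10: W@(3,1) -> caps B=2 W=0
Move 11: B@(0,0) -> caps B=2 W=0

Answer: BB..
.WBB
W.B.
.W.B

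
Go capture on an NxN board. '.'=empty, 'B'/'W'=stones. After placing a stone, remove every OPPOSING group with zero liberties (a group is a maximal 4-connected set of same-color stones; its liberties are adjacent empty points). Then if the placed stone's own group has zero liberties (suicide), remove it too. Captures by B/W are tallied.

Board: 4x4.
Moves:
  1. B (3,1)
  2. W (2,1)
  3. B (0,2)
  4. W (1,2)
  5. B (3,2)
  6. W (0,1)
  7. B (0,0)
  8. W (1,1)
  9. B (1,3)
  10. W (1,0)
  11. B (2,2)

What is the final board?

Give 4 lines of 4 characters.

Answer: .WB.
WWWB
.WB.
.BB.

Derivation:
Move 1: B@(3,1) -> caps B=0 W=0
Move 2: W@(2,1) -> caps B=0 W=0
Move 3: B@(0,2) -> caps B=0 W=0
Move 4: W@(1,2) -> caps B=0 W=0
Move 5: B@(3,2) -> caps B=0 W=0
Move 6: W@(0,1) -> caps B=0 W=0
Move 7: B@(0,0) -> caps B=0 W=0
Move 8: W@(1,1) -> caps B=0 W=0
Move 9: B@(1,3) -> caps B=0 W=0
Move 10: W@(1,0) -> caps B=0 W=1
Move 11: B@(2,2) -> caps B=0 W=1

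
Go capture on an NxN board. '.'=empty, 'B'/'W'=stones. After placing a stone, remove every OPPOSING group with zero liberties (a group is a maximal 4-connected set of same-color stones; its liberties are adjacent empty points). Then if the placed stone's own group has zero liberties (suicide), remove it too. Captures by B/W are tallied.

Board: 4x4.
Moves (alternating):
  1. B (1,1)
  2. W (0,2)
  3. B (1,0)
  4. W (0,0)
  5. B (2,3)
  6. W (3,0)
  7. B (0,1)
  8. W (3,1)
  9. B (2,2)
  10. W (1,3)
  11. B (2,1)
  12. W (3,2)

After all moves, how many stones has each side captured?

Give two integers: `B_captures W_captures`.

Answer: 1 0

Derivation:
Move 1: B@(1,1) -> caps B=0 W=0
Move 2: W@(0,2) -> caps B=0 W=0
Move 3: B@(1,0) -> caps B=0 W=0
Move 4: W@(0,0) -> caps B=0 W=0
Move 5: B@(2,3) -> caps B=0 W=0
Move 6: W@(3,0) -> caps B=0 W=0
Move 7: B@(0,1) -> caps B=1 W=0
Move 8: W@(3,1) -> caps B=1 W=0
Move 9: B@(2,2) -> caps B=1 W=0
Move 10: W@(1,3) -> caps B=1 W=0
Move 11: B@(2,1) -> caps B=1 W=0
Move 12: W@(3,2) -> caps B=1 W=0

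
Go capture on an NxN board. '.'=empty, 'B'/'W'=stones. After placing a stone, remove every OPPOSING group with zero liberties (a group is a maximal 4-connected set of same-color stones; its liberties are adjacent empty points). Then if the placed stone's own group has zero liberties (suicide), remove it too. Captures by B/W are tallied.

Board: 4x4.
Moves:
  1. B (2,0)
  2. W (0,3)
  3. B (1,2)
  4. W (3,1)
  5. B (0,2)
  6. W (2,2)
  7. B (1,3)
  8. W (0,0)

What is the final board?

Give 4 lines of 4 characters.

Move 1: B@(2,0) -> caps B=0 W=0
Move 2: W@(0,3) -> caps B=0 W=0
Move 3: B@(1,2) -> caps B=0 W=0
Move 4: W@(3,1) -> caps B=0 W=0
Move 5: B@(0,2) -> caps B=0 W=0
Move 6: W@(2,2) -> caps B=0 W=0
Move 7: B@(1,3) -> caps B=1 W=0
Move 8: W@(0,0) -> caps B=1 W=0

Answer: W.B.
..BB
B.W.
.W..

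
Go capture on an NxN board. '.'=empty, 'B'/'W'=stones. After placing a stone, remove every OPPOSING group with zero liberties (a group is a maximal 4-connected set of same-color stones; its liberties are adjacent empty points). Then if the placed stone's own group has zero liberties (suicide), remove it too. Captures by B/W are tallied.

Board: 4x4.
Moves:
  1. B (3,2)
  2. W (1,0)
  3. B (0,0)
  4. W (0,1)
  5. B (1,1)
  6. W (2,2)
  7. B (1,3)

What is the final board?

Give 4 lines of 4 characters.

Answer: .W..
WB.B
..W.
..B.

Derivation:
Move 1: B@(3,2) -> caps B=0 W=0
Move 2: W@(1,0) -> caps B=0 W=0
Move 3: B@(0,0) -> caps B=0 W=0
Move 4: W@(0,1) -> caps B=0 W=1
Move 5: B@(1,1) -> caps B=0 W=1
Move 6: W@(2,2) -> caps B=0 W=1
Move 7: B@(1,3) -> caps B=0 W=1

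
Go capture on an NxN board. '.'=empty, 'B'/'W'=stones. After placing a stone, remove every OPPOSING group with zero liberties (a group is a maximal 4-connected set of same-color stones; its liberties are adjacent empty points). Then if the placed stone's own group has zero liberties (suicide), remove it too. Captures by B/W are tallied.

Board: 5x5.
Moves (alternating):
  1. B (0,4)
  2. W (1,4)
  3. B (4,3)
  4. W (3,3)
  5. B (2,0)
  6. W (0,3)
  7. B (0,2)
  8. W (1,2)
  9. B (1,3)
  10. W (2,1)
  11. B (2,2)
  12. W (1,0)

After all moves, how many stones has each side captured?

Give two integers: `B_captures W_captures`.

Move 1: B@(0,4) -> caps B=0 W=0
Move 2: W@(1,4) -> caps B=0 W=0
Move 3: B@(4,3) -> caps B=0 W=0
Move 4: W@(3,3) -> caps B=0 W=0
Move 5: B@(2,0) -> caps B=0 W=0
Move 6: W@(0,3) -> caps B=0 W=1
Move 7: B@(0,2) -> caps B=0 W=1
Move 8: W@(1,2) -> caps B=0 W=1
Move 9: B@(1,3) -> caps B=0 W=1
Move 10: W@(2,1) -> caps B=0 W=1
Move 11: B@(2,2) -> caps B=0 W=1
Move 12: W@(1,0) -> caps B=0 W=1

Answer: 0 1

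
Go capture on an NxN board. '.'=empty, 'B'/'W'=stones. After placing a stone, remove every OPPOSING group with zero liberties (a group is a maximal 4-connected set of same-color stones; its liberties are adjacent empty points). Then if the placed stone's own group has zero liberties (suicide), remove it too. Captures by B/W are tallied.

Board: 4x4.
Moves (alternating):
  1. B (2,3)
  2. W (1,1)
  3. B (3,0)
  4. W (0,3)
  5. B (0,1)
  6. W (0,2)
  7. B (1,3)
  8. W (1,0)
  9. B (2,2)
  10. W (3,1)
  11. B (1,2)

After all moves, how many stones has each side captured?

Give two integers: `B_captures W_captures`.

Answer: 2 0

Derivation:
Move 1: B@(2,3) -> caps B=0 W=0
Move 2: W@(1,1) -> caps B=0 W=0
Move 3: B@(3,0) -> caps B=0 W=0
Move 4: W@(0,3) -> caps B=0 W=0
Move 5: B@(0,1) -> caps B=0 W=0
Move 6: W@(0,2) -> caps B=0 W=0
Move 7: B@(1,3) -> caps B=0 W=0
Move 8: W@(1,0) -> caps B=0 W=0
Move 9: B@(2,2) -> caps B=0 W=0
Move 10: W@(3,1) -> caps B=0 W=0
Move 11: B@(1,2) -> caps B=2 W=0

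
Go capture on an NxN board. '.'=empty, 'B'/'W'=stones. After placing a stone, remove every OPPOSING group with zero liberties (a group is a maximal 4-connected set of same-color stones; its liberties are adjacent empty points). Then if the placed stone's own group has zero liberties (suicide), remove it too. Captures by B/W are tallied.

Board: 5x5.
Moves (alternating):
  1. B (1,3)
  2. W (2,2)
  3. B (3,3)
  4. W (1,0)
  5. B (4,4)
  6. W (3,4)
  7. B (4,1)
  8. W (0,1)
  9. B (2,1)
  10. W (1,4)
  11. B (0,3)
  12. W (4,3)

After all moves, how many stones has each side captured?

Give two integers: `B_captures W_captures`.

Answer: 0 1

Derivation:
Move 1: B@(1,3) -> caps B=0 W=0
Move 2: W@(2,2) -> caps B=0 W=0
Move 3: B@(3,3) -> caps B=0 W=0
Move 4: W@(1,0) -> caps B=0 W=0
Move 5: B@(4,4) -> caps B=0 W=0
Move 6: W@(3,4) -> caps B=0 W=0
Move 7: B@(4,1) -> caps B=0 W=0
Move 8: W@(0,1) -> caps B=0 W=0
Move 9: B@(2,1) -> caps B=0 W=0
Move 10: W@(1,4) -> caps B=0 W=0
Move 11: B@(0,3) -> caps B=0 W=0
Move 12: W@(4,3) -> caps B=0 W=1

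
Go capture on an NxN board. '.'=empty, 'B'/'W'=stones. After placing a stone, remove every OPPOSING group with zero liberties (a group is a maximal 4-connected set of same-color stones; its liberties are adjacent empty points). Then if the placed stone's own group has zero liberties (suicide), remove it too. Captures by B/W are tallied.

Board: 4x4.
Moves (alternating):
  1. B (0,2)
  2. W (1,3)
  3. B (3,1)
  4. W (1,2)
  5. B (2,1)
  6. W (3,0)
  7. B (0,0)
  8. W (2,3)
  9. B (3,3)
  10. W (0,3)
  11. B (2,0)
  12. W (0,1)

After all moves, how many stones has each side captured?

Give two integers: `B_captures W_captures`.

Answer: 1 1

Derivation:
Move 1: B@(0,2) -> caps B=0 W=0
Move 2: W@(1,3) -> caps B=0 W=0
Move 3: B@(3,1) -> caps B=0 W=0
Move 4: W@(1,2) -> caps B=0 W=0
Move 5: B@(2,1) -> caps B=0 W=0
Move 6: W@(3,0) -> caps B=0 W=0
Move 7: B@(0,0) -> caps B=0 W=0
Move 8: W@(2,3) -> caps B=0 W=0
Move 9: B@(3,3) -> caps B=0 W=0
Move 10: W@(0,3) -> caps B=0 W=0
Move 11: B@(2,0) -> caps B=1 W=0
Move 12: W@(0,1) -> caps B=1 W=1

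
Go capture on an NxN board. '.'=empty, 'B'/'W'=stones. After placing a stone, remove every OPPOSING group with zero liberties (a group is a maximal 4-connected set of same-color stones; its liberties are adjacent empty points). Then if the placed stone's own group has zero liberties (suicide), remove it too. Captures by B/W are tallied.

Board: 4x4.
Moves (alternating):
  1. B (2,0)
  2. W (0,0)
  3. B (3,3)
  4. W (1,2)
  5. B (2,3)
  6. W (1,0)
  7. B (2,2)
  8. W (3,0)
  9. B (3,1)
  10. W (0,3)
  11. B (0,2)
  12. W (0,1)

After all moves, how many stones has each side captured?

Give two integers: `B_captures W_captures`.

Move 1: B@(2,0) -> caps B=0 W=0
Move 2: W@(0,0) -> caps B=0 W=0
Move 3: B@(3,3) -> caps B=0 W=0
Move 4: W@(1,2) -> caps B=0 W=0
Move 5: B@(2,3) -> caps B=0 W=0
Move 6: W@(1,0) -> caps B=0 W=0
Move 7: B@(2,2) -> caps B=0 W=0
Move 8: W@(3,0) -> caps B=0 W=0
Move 9: B@(3,1) -> caps B=1 W=0
Move 10: W@(0,3) -> caps B=1 W=0
Move 11: B@(0,2) -> caps B=1 W=0
Move 12: W@(0,1) -> caps B=1 W=1

Answer: 1 1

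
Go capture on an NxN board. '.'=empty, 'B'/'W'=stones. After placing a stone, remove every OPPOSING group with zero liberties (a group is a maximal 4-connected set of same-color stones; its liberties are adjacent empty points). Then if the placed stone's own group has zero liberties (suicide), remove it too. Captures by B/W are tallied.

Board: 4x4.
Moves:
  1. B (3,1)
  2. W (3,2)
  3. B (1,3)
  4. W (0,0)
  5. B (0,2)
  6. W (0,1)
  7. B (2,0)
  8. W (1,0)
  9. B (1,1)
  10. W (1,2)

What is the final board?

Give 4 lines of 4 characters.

Answer: ..B.
.BWB
B...
.BW.

Derivation:
Move 1: B@(3,1) -> caps B=0 W=0
Move 2: W@(3,2) -> caps B=0 W=0
Move 3: B@(1,3) -> caps B=0 W=0
Move 4: W@(0,0) -> caps B=0 W=0
Move 5: B@(0,2) -> caps B=0 W=0
Move 6: W@(0,1) -> caps B=0 W=0
Move 7: B@(2,0) -> caps B=0 W=0
Move 8: W@(1,0) -> caps B=0 W=0
Move 9: B@(1,1) -> caps B=3 W=0
Move 10: W@(1,2) -> caps B=3 W=0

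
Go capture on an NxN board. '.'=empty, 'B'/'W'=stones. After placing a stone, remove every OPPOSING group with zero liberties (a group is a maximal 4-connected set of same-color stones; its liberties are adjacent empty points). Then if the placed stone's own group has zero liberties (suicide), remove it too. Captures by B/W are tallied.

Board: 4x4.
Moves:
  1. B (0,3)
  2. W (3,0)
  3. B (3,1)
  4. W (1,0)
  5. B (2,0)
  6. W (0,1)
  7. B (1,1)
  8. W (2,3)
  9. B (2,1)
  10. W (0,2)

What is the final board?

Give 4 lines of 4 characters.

Move 1: B@(0,3) -> caps B=0 W=0
Move 2: W@(3,0) -> caps B=0 W=0
Move 3: B@(3,1) -> caps B=0 W=0
Move 4: W@(1,0) -> caps B=0 W=0
Move 5: B@(2,0) -> caps B=1 W=0
Move 6: W@(0,1) -> caps B=1 W=0
Move 7: B@(1,1) -> caps B=1 W=0
Move 8: W@(2,3) -> caps B=1 W=0
Move 9: B@(2,1) -> caps B=1 W=0
Move 10: W@(0,2) -> caps B=1 W=0

Answer: .WWB
WB..
BB.W
.B..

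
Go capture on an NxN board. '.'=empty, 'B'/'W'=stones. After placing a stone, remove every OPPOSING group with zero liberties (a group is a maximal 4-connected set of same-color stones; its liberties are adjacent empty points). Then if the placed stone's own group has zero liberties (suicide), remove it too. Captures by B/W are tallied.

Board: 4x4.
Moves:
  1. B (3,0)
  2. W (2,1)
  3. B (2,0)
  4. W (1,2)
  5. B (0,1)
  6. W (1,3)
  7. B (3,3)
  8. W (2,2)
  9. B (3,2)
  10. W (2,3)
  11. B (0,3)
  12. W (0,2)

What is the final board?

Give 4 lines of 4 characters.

Move 1: B@(3,0) -> caps B=0 W=0
Move 2: W@(2,1) -> caps B=0 W=0
Move 3: B@(2,0) -> caps B=0 W=0
Move 4: W@(1,2) -> caps B=0 W=0
Move 5: B@(0,1) -> caps B=0 W=0
Move 6: W@(1,3) -> caps B=0 W=0
Move 7: B@(3,3) -> caps B=0 W=0
Move 8: W@(2,2) -> caps B=0 W=0
Move 9: B@(3,2) -> caps B=0 W=0
Move 10: W@(2,3) -> caps B=0 W=0
Move 11: B@(0,3) -> caps B=0 W=0
Move 12: W@(0,2) -> caps B=0 W=1

Answer: .BW.
..WW
BWWW
B.BB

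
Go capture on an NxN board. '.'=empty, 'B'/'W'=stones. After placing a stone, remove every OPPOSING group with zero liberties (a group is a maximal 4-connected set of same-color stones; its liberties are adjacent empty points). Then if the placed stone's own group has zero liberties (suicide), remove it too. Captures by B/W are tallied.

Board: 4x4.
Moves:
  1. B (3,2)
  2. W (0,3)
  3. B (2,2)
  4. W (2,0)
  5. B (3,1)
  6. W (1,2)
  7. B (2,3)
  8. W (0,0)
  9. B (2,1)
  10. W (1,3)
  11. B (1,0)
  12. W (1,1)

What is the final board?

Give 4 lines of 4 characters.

Move 1: B@(3,2) -> caps B=0 W=0
Move 2: W@(0,3) -> caps B=0 W=0
Move 3: B@(2,2) -> caps B=0 W=0
Move 4: W@(2,0) -> caps B=0 W=0
Move 5: B@(3,1) -> caps B=0 W=0
Move 6: W@(1,2) -> caps B=0 W=0
Move 7: B@(2,3) -> caps B=0 W=0
Move 8: W@(0,0) -> caps B=0 W=0
Move 9: B@(2,1) -> caps B=0 W=0
Move 10: W@(1,3) -> caps B=0 W=0
Move 11: B@(1,0) -> caps B=0 W=0
Move 12: W@(1,1) -> caps B=0 W=1

Answer: W..W
.WWW
WBBB
.BB.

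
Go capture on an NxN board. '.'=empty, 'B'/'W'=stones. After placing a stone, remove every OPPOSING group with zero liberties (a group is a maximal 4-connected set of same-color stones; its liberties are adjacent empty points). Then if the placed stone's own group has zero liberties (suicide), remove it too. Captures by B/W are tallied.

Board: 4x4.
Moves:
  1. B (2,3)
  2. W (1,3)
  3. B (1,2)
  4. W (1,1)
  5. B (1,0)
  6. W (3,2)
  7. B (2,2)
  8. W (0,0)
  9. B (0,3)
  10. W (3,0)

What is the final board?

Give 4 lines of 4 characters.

Move 1: B@(2,3) -> caps B=0 W=0
Move 2: W@(1,3) -> caps B=0 W=0
Move 3: B@(1,2) -> caps B=0 W=0
Move 4: W@(1,1) -> caps B=0 W=0
Move 5: B@(1,0) -> caps B=0 W=0
Move 6: W@(3,2) -> caps B=0 W=0
Move 7: B@(2,2) -> caps B=0 W=0
Move 8: W@(0,0) -> caps B=0 W=0
Move 9: B@(0,3) -> caps B=1 W=0
Move 10: W@(3,0) -> caps B=1 W=0

Answer: W..B
BWB.
..BB
W.W.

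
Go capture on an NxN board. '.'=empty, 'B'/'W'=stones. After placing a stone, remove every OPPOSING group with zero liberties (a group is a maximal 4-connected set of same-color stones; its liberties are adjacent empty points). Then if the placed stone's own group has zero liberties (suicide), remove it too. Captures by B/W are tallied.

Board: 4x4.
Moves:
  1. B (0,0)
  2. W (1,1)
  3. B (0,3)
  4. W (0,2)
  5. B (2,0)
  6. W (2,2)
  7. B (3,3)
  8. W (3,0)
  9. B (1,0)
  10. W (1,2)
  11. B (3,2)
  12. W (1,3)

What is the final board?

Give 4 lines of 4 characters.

Move 1: B@(0,0) -> caps B=0 W=0
Move 2: W@(1,1) -> caps B=0 W=0
Move 3: B@(0,3) -> caps B=0 W=0
Move 4: W@(0,2) -> caps B=0 W=0
Move 5: B@(2,0) -> caps B=0 W=0
Move 6: W@(2,2) -> caps B=0 W=0
Move 7: B@(3,3) -> caps B=0 W=0
Move 8: W@(3,0) -> caps B=0 W=0
Move 9: B@(1,0) -> caps B=0 W=0
Move 10: W@(1,2) -> caps B=0 W=0
Move 11: B@(3,2) -> caps B=0 W=0
Move 12: W@(1,3) -> caps B=0 W=1

Answer: B.W.
BWWW
B.W.
W.BB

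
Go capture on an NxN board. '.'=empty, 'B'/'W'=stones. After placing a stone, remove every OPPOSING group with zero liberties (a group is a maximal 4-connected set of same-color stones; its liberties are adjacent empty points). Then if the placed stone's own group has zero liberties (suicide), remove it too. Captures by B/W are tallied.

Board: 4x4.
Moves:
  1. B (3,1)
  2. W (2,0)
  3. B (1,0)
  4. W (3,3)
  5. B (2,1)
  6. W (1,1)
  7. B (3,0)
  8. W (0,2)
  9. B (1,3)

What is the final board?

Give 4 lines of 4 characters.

Move 1: B@(3,1) -> caps B=0 W=0
Move 2: W@(2,0) -> caps B=0 W=0
Move 3: B@(1,0) -> caps B=0 W=0
Move 4: W@(3,3) -> caps B=0 W=0
Move 5: B@(2,1) -> caps B=0 W=0
Move 6: W@(1,1) -> caps B=0 W=0
Move 7: B@(3,0) -> caps B=1 W=0
Move 8: W@(0,2) -> caps B=1 W=0
Move 9: B@(1,3) -> caps B=1 W=0

Answer: ..W.
BW.B
.B..
BB.W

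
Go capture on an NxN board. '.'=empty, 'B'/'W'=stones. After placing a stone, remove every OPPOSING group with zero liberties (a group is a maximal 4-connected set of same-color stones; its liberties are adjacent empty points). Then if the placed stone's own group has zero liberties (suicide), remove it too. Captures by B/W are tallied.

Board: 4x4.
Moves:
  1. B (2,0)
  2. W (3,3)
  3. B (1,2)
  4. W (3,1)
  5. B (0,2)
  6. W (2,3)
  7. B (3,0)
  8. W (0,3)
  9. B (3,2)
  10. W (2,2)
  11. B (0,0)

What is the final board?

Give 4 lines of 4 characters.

Move 1: B@(2,0) -> caps B=0 W=0
Move 2: W@(3,3) -> caps B=0 W=0
Move 3: B@(1,2) -> caps B=0 W=0
Move 4: W@(3,1) -> caps B=0 W=0
Move 5: B@(0,2) -> caps B=0 W=0
Move 6: W@(2,3) -> caps B=0 W=0
Move 7: B@(3,0) -> caps B=0 W=0
Move 8: W@(0,3) -> caps B=0 W=0
Move 9: B@(3,2) -> caps B=0 W=0
Move 10: W@(2,2) -> caps B=0 W=1
Move 11: B@(0,0) -> caps B=0 W=1

Answer: B.BW
..B.
B.WW
BW.W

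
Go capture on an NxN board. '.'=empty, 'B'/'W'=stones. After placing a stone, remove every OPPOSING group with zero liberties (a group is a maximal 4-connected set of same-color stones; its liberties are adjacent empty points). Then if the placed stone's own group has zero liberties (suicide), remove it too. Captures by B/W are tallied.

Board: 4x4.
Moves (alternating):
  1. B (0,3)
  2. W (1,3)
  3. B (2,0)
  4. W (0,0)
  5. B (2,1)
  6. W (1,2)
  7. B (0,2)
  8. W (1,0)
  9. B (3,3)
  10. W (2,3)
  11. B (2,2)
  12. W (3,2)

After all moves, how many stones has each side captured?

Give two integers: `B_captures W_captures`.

Answer: 0 1

Derivation:
Move 1: B@(0,3) -> caps B=0 W=0
Move 2: W@(1,3) -> caps B=0 W=0
Move 3: B@(2,0) -> caps B=0 W=0
Move 4: W@(0,0) -> caps B=0 W=0
Move 5: B@(2,1) -> caps B=0 W=0
Move 6: W@(1,2) -> caps B=0 W=0
Move 7: B@(0,2) -> caps B=0 W=0
Move 8: W@(1,0) -> caps B=0 W=0
Move 9: B@(3,3) -> caps B=0 W=0
Move 10: W@(2,3) -> caps B=0 W=0
Move 11: B@(2,2) -> caps B=0 W=0
Move 12: W@(3,2) -> caps B=0 W=1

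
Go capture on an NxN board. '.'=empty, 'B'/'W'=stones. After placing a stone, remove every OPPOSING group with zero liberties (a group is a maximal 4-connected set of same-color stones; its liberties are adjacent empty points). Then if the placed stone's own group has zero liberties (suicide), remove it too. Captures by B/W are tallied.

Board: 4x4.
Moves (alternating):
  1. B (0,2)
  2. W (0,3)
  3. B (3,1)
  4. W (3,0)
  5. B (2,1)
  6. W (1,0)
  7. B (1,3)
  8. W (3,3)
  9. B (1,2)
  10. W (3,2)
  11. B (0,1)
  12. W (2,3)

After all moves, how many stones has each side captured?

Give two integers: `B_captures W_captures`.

Answer: 1 0

Derivation:
Move 1: B@(0,2) -> caps B=0 W=0
Move 2: W@(0,3) -> caps B=0 W=0
Move 3: B@(3,1) -> caps B=0 W=0
Move 4: W@(3,0) -> caps B=0 W=0
Move 5: B@(2,1) -> caps B=0 W=0
Move 6: W@(1,0) -> caps B=0 W=0
Move 7: B@(1,3) -> caps B=1 W=0
Move 8: W@(3,3) -> caps B=1 W=0
Move 9: B@(1,2) -> caps B=1 W=0
Move 10: W@(3,2) -> caps B=1 W=0
Move 11: B@(0,1) -> caps B=1 W=0
Move 12: W@(2,3) -> caps B=1 W=0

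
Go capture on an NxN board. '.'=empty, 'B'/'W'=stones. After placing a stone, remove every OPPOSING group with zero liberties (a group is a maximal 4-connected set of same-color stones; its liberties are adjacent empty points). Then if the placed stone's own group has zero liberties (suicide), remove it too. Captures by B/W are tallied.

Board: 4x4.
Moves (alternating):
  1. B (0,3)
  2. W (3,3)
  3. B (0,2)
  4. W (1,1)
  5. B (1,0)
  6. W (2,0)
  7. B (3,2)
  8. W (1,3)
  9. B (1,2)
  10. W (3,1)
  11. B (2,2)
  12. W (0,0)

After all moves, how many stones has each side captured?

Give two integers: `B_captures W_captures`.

Answer: 0 1

Derivation:
Move 1: B@(0,3) -> caps B=0 W=0
Move 2: W@(3,3) -> caps B=0 W=0
Move 3: B@(0,2) -> caps B=0 W=0
Move 4: W@(1,1) -> caps B=0 W=0
Move 5: B@(1,0) -> caps B=0 W=0
Move 6: W@(2,0) -> caps B=0 W=0
Move 7: B@(3,2) -> caps B=0 W=0
Move 8: W@(1,3) -> caps B=0 W=0
Move 9: B@(1,2) -> caps B=0 W=0
Move 10: W@(3,1) -> caps B=0 W=0
Move 11: B@(2,2) -> caps B=0 W=0
Move 12: W@(0,0) -> caps B=0 W=1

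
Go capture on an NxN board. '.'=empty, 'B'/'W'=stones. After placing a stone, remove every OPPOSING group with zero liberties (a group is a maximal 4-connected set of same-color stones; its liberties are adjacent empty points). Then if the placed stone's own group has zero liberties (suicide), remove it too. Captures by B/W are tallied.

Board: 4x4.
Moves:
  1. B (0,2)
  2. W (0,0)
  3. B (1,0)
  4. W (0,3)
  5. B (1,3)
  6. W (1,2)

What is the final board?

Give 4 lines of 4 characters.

Move 1: B@(0,2) -> caps B=0 W=0
Move 2: W@(0,0) -> caps B=0 W=0
Move 3: B@(1,0) -> caps B=0 W=0
Move 4: W@(0,3) -> caps B=0 W=0
Move 5: B@(1,3) -> caps B=1 W=0
Move 6: W@(1,2) -> caps B=1 W=0

Answer: W.B.
B.WB
....
....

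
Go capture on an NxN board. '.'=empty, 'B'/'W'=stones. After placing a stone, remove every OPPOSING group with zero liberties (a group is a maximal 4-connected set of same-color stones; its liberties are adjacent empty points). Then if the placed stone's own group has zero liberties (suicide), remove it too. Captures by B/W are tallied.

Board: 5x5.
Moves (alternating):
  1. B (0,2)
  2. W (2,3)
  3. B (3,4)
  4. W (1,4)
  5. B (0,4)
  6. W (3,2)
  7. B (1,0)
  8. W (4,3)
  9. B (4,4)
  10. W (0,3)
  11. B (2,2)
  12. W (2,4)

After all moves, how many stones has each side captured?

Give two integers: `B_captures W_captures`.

Answer: 0 1

Derivation:
Move 1: B@(0,2) -> caps B=0 W=0
Move 2: W@(2,3) -> caps B=0 W=0
Move 3: B@(3,4) -> caps B=0 W=0
Move 4: W@(1,4) -> caps B=0 W=0
Move 5: B@(0,4) -> caps B=0 W=0
Move 6: W@(3,2) -> caps B=0 W=0
Move 7: B@(1,0) -> caps B=0 W=0
Move 8: W@(4,3) -> caps B=0 W=0
Move 9: B@(4,4) -> caps B=0 W=0
Move 10: W@(0,3) -> caps B=0 W=1
Move 11: B@(2,2) -> caps B=0 W=1
Move 12: W@(2,4) -> caps B=0 W=1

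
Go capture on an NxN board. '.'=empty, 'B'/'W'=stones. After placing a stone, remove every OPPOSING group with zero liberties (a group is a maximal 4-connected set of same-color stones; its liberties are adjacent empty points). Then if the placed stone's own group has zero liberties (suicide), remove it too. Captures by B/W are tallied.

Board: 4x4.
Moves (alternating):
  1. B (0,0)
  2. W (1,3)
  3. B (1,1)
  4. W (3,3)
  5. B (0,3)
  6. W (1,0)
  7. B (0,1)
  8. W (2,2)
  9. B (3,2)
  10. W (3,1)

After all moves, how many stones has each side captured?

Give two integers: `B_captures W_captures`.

Answer: 0 1

Derivation:
Move 1: B@(0,0) -> caps B=0 W=0
Move 2: W@(1,3) -> caps B=0 W=0
Move 3: B@(1,1) -> caps B=0 W=0
Move 4: W@(3,3) -> caps B=0 W=0
Move 5: B@(0,3) -> caps B=0 W=0
Move 6: W@(1,0) -> caps B=0 W=0
Move 7: B@(0,1) -> caps B=0 W=0
Move 8: W@(2,2) -> caps B=0 W=0
Move 9: B@(3,2) -> caps B=0 W=0
Move 10: W@(3,1) -> caps B=0 W=1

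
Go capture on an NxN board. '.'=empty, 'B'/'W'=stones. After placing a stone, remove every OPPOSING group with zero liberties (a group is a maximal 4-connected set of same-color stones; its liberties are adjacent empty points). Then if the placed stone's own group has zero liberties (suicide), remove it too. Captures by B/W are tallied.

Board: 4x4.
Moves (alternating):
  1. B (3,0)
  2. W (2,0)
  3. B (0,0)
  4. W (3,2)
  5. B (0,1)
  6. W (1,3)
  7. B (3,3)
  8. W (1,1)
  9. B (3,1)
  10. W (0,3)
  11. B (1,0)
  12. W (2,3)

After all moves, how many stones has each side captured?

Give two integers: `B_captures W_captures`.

Answer: 0 1

Derivation:
Move 1: B@(3,0) -> caps B=0 W=0
Move 2: W@(2,0) -> caps B=0 W=0
Move 3: B@(0,0) -> caps B=0 W=0
Move 4: W@(3,2) -> caps B=0 W=0
Move 5: B@(0,1) -> caps B=0 W=0
Move 6: W@(1,3) -> caps B=0 W=0
Move 7: B@(3,3) -> caps B=0 W=0
Move 8: W@(1,1) -> caps B=0 W=0
Move 9: B@(3,1) -> caps B=0 W=0
Move 10: W@(0,3) -> caps B=0 W=0
Move 11: B@(1,0) -> caps B=0 W=0
Move 12: W@(2,3) -> caps B=0 W=1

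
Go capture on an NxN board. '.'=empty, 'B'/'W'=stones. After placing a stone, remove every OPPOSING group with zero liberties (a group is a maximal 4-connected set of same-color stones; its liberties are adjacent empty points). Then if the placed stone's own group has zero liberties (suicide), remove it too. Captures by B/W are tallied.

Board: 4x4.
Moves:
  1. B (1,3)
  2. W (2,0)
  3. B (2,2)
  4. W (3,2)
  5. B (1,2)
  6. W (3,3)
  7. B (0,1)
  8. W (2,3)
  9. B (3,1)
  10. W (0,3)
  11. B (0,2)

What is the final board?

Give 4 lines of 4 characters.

Move 1: B@(1,3) -> caps B=0 W=0
Move 2: W@(2,0) -> caps B=0 W=0
Move 3: B@(2,2) -> caps B=0 W=0
Move 4: W@(3,2) -> caps B=0 W=0
Move 5: B@(1,2) -> caps B=0 W=0
Move 6: W@(3,3) -> caps B=0 W=0
Move 7: B@(0,1) -> caps B=0 W=0
Move 8: W@(2,3) -> caps B=0 W=0
Move 9: B@(3,1) -> caps B=3 W=0
Move 10: W@(0,3) -> caps B=3 W=0
Move 11: B@(0,2) -> caps B=4 W=0

Answer: .BB.
..BB
W.B.
.B..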